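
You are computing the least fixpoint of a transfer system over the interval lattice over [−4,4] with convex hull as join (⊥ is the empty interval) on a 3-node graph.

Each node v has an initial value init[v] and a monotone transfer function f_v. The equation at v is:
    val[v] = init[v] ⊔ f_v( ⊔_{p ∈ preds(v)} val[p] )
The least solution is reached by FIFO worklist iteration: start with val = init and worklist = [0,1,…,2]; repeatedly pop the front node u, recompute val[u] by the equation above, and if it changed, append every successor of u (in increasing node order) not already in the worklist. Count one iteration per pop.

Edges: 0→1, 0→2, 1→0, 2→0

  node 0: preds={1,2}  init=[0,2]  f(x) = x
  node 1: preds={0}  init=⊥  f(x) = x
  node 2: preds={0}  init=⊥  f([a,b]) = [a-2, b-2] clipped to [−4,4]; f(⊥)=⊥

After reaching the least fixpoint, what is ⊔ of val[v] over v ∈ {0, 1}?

[-4,2]

Trace (10 dequeues):
  [1] u=0 | in ⊥ | out [0,2] | ==
  [2] u=1 | in [0,2] | out [0,2] | prev ⊥ | push {0}
  [3] u=2 | in [0,2] | out [-2,0] | prev ⊥ | push {}
  [4] u=0 | in [-2,2] | out [-2,2] | prev [0,2] | push {1,2}
  [5] u=1 | in [-2,2] | out [-2,2] | prev [0,2] | push {0}
  [6] u=2 | in [-2,2] | out [-4,0] | prev [-2,0] | push {}
  [7] u=0 | in [-4,2] | out [-4,2] | prev [-2,2] | push {1,2}
  [8] u=1 | in [-4,2] | out [-4,2] | prev [-2,2] | push {0}
  [9] u=2 | in [-4,2] | out [-4,0] | ==
  [10] u=0 | in [-4,2] | out [-4,2] | ==

Converged values:
  [0] [-4,2]
  [1] [-4,2]
  [2] [-4,0]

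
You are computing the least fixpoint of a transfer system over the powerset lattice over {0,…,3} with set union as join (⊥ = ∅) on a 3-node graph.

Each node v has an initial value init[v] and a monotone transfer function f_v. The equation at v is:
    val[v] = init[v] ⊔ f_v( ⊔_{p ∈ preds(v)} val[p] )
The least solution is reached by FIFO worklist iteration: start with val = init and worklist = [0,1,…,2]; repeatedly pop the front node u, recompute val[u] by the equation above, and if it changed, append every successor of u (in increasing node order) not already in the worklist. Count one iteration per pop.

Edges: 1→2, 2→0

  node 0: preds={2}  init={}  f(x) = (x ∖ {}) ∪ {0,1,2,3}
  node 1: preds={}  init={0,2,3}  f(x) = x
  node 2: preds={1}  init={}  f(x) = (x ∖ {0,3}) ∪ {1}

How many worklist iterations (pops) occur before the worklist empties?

Trace (4 dequeues):
  [1] u=0 | in {} | out {0,1,2,3} | prev {} | push {}
  [2] u=1 | in {} | out {0,2,3} | ==
  [3] u=2 | in {0,2,3} | out {1,2} | prev {} | push {0}
  [4] u=0 | in {1,2} | out {0,1,2,3} | ==

Converged values:
  [0] {0,1,2,3}
  [1] {0,2,3}
  [2] {1,2}

4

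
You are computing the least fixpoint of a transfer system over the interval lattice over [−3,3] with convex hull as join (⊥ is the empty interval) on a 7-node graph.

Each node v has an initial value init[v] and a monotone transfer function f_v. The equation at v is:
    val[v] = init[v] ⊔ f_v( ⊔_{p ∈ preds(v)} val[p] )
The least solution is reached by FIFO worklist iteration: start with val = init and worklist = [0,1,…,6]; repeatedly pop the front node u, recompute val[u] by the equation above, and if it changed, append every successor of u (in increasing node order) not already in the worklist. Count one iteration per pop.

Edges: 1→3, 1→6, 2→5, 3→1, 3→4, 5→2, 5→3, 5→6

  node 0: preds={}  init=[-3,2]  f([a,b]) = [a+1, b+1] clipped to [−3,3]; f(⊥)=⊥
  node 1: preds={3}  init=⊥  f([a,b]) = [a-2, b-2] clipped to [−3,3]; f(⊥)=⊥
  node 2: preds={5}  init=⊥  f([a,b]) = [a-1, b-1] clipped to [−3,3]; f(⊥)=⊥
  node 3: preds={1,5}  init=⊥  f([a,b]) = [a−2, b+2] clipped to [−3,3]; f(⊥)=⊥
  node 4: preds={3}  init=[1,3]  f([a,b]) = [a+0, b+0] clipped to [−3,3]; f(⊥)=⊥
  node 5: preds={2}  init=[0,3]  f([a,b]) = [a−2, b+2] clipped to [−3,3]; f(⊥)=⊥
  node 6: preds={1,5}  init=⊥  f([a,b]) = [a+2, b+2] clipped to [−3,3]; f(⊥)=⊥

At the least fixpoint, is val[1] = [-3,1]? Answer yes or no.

yes

Worklist (14 pops):
  #1 pop 0: in=⊥ → [-3,2] (no change)
  #2 pop 1: in=⊥ → ⊥ (no change)
  #3 pop 2: in=[0,3] → [-1,2] (was ⊥); enqueue []
  #4 pop 3: in=[0,3] → [-2,3] (was ⊥); enqueue [1]
  #5 pop 4: in=[-2,3] → [-2,3] (was [1,3]); enqueue []
  #6 pop 5: in=[-1,2] → [-3,3] (was [0,3]); enqueue [2,3]
  #7 pop 6: in=[-3,3] → [-1,3] (was ⊥); enqueue []
  #8 pop 1: in=[-2,3] → [-3,1] (was ⊥); enqueue [6]
  #9 pop 2: in=[-3,3] → [-3,2] (was [-1,2]); enqueue [5]
  #10 pop 3: in=[-3,3] → [-3,3] (was [-2,3]); enqueue [1,4]
  #11 pop 6: in=[-3,3] → [-1,3] (no change)
  #12 pop 5: in=[-3,2] → [-3,3] (no change)
  #13 pop 1: in=[-3,3] → [-3,1] (no change)
  #14 pop 4: in=[-3,3] → [-3,3] (was [-2,3]); enqueue []

Fixpoint:
  val[0] = [-3,2]
  val[1] = [-3,1]
  val[2] = [-3,2]
  val[3] = [-3,3]
  val[4] = [-3,3]
  val[5] = [-3,3]
  val[6] = [-1,3]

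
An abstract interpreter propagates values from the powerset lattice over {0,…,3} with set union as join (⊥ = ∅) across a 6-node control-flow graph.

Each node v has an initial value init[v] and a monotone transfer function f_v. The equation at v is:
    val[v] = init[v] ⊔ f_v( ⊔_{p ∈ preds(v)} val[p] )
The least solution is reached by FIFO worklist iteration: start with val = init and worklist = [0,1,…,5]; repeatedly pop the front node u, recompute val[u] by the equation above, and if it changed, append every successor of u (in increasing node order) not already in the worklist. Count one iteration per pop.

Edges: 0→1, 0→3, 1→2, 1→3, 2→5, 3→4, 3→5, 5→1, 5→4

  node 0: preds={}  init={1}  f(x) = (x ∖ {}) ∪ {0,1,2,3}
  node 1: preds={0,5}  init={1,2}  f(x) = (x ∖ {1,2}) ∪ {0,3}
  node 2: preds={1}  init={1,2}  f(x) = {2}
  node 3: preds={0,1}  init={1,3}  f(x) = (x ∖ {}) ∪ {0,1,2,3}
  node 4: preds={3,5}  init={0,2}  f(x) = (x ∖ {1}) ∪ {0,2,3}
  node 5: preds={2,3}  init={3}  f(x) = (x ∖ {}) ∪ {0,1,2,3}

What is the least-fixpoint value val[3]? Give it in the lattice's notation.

{0,1,2,3}

Iteration log — 8 steps:
  step 1. node 0  ⊔preds={}  new={0,1,2,3}  old={1}  +wl: 
  step 2. node 1  ⊔preds={0,1,2,3}  new={0,1,2,3}  old={1,2}  +wl: 
  step 3. node 2  ⊔preds={0,1,2,3}  new={1,2}  stable
  step 4. node 3  ⊔preds={0,1,2,3}  new={0,1,2,3}  old={1,3}  +wl: 
  step 5. node 4  ⊔preds={0,1,2,3}  new={0,2,3}  old={0,2}  +wl: 
  step 6. node 5  ⊔preds={0,1,2,3}  new={0,1,2,3}  old={3}  +wl: 1,4
  step 7. node 1  ⊔preds={0,1,2,3}  new={0,1,2,3}  stable
  step 8. node 4  ⊔preds={0,1,2,3}  new={0,2,3}  stable

Least fixpoint reached:
  node 0: {0,1,2,3}
  node 1: {0,1,2,3}
  node 2: {1,2}
  node 3: {0,1,2,3}
  node 4: {0,2,3}
  node 5: {0,1,2,3}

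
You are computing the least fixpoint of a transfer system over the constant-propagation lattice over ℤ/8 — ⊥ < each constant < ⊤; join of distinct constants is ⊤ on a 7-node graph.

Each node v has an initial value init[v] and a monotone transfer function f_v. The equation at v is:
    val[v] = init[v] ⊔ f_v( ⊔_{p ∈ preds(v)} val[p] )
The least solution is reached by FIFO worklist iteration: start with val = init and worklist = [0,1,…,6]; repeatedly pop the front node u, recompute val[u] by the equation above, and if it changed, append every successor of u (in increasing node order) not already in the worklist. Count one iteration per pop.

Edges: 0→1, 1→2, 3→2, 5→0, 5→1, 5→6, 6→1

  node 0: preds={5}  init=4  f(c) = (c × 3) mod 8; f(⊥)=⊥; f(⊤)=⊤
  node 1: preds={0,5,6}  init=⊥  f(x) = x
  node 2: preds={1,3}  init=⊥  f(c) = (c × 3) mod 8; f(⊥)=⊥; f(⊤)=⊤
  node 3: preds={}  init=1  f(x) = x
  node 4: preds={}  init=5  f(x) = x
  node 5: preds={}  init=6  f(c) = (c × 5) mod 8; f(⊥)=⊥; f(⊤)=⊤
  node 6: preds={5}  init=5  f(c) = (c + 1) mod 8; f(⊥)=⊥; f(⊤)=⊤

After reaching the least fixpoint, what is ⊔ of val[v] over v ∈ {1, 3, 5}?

Trace (8 dequeues):
  [1] u=0 | in 6 | out ⊤ | prev 4 | push {}
  [2] u=1 | in ⊤ | out ⊤ | prev ⊥ | push {}
  [3] u=2 | in ⊤ | out ⊤ | prev ⊥ | push {}
  [4] u=3 | in ⊥ | out 1 | ==
  [5] u=4 | in ⊥ | out 5 | ==
  [6] u=5 | in ⊥ | out 6 | ==
  [7] u=6 | in 6 | out ⊤ | prev 5 | push {1}
  [8] u=1 | in ⊤ | out ⊤ | ==

Converged values:
  [0] ⊤
  [1] ⊤
  [2] ⊤
  [3] 1
  [4] 5
  [5] 6
  [6] ⊤

⊤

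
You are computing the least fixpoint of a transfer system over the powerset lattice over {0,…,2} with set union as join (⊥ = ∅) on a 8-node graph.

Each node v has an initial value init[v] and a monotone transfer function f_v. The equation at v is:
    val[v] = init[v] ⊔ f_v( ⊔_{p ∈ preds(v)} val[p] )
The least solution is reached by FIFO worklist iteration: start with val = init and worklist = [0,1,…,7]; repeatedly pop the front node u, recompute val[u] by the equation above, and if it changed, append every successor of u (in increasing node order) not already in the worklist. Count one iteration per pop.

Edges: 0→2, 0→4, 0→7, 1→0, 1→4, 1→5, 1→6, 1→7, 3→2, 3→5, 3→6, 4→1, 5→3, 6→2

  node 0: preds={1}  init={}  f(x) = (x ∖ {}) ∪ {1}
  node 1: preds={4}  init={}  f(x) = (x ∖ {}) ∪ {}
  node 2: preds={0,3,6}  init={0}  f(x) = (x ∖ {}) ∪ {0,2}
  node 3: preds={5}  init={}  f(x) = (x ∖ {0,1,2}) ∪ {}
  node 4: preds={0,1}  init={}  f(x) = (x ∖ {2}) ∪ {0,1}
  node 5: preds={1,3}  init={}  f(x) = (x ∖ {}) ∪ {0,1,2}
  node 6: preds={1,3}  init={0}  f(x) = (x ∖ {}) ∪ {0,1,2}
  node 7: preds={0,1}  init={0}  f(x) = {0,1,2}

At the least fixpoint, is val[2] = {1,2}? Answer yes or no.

Trace (17 dequeues):
  [1] u=0 | in {} | out {1} | prev {} | push {}
  [2] u=1 | in {} | out {} | ==
  [3] u=2 | in {0,1} | out {0,1,2} | prev {0} | push {}
  [4] u=3 | in {} | out {} | ==
  [5] u=4 | in {1} | out {0,1} | prev {} | push {1}
  [6] u=5 | in {} | out {0,1,2} | prev {} | push {3}
  [7] u=6 | in {} | out {0,1,2} | prev {0} | push {2}
  [8] u=7 | in {1} | out {0,1,2} | prev {0} | push {}
  [9] u=1 | in {0,1} | out {0,1} | prev {} | push {0,4,5,6,7}
  [10] u=3 | in {0,1,2} | out {} | ==
  [11] u=2 | in {0,1,2} | out {0,1,2} | ==
  [12] u=0 | in {0,1} | out {0,1} | prev {1} | push {2}
  [13] u=4 | in {0,1} | out {0,1} | ==
  [14] u=5 | in {0,1} | out {0,1,2} | ==
  [15] u=6 | in {0,1} | out {0,1,2} | ==
  [16] u=7 | in {0,1} | out {0,1,2} | ==
  [17] u=2 | in {0,1,2} | out {0,1,2} | ==

Converged values:
  [0] {0,1}
  [1] {0,1}
  [2] {0,1,2}
  [3] {}
  [4] {0,1}
  [5] {0,1,2}
  [6] {0,1,2}
  [7] {0,1,2}

no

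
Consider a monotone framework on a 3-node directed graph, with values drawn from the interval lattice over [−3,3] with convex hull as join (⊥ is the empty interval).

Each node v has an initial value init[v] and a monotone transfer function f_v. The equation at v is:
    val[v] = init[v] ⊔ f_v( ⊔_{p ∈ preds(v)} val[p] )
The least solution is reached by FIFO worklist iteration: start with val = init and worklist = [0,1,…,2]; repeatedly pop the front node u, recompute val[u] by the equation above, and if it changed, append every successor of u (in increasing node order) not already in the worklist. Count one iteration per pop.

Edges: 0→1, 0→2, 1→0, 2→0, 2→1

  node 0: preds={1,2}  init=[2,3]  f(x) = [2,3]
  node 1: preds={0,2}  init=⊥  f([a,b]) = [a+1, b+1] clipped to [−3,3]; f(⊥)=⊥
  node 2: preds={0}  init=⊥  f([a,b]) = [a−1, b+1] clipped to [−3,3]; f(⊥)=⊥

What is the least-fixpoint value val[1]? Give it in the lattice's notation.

Iteration log — 6 steps:
  step 1. node 0  ⊔preds=⊥  new=[2,3]  stable
  step 2. node 1  ⊔preds=[2,3]  new=[3,3]  old=⊥  +wl: 0
  step 3. node 2  ⊔preds=[2,3]  new=[1,3]  old=⊥  +wl: 1
  step 4. node 0  ⊔preds=[1,3]  new=[2,3]  stable
  step 5. node 1  ⊔preds=[1,3]  new=[2,3]  old=[3,3]  +wl: 0
  step 6. node 0  ⊔preds=[1,3]  new=[2,3]  stable

Least fixpoint reached:
  node 0: [2,3]
  node 1: [2,3]
  node 2: [1,3]

[2,3]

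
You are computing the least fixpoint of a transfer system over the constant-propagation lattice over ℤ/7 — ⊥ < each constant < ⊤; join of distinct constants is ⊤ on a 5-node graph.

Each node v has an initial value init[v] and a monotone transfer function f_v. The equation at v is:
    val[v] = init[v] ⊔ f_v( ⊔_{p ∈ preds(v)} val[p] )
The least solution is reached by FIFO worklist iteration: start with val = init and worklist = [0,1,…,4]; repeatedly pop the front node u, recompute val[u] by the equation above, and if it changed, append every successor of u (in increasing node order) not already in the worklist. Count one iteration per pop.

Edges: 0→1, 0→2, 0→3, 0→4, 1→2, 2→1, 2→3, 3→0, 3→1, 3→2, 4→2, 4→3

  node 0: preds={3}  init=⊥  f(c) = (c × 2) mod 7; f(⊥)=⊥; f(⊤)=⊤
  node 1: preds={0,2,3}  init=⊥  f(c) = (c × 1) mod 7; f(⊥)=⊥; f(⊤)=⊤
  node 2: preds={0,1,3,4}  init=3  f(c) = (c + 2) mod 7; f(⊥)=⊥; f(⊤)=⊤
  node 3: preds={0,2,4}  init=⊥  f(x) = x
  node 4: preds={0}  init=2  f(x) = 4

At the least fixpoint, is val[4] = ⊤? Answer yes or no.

Trace (11 dequeues):
  [1] u=0 | in ⊥ | out ⊥ | ==
  [2] u=1 | in 3 | out 3 | prev ⊥ | push {}
  [3] u=2 | in ⊤ | out ⊤ | prev 3 | push {1}
  [4] u=3 | in ⊤ | out ⊤ | prev ⊥ | push {0,2}
  [5] u=4 | in ⊥ | out ⊤ | prev 2 | push {3}
  [6] u=1 | in ⊤ | out ⊤ | prev 3 | push {}
  [7] u=0 | in ⊤ | out ⊤ | prev ⊥ | push {1,4}
  [8] u=2 | in ⊤ | out ⊤ | ==
  [9] u=3 | in ⊤ | out ⊤ | ==
  [10] u=1 | in ⊤ | out ⊤ | ==
  [11] u=4 | in ⊤ | out ⊤ | ==

Converged values:
  [0] ⊤
  [1] ⊤
  [2] ⊤
  [3] ⊤
  [4] ⊤

yes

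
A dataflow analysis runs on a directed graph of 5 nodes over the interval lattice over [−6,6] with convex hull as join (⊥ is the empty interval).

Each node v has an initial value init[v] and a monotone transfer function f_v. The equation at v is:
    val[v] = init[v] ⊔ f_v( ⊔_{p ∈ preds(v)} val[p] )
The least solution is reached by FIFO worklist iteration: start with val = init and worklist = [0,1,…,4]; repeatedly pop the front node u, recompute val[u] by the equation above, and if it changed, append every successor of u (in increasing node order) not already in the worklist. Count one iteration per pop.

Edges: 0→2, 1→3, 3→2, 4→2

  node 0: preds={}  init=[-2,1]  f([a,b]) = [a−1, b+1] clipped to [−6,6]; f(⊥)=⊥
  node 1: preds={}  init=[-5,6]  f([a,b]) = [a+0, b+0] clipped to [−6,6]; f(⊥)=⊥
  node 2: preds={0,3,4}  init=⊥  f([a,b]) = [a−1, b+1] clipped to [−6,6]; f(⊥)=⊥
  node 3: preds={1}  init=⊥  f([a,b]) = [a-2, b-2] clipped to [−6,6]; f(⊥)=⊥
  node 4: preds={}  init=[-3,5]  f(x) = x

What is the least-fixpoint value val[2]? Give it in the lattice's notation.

Worklist (6 pops):
  #1 pop 0: in=⊥ → [-2,1] (no change)
  #2 pop 1: in=⊥ → [-5,6] (no change)
  #3 pop 2: in=[-3,5] → [-4,6] (was ⊥); enqueue []
  #4 pop 3: in=[-5,6] → [-6,4] (was ⊥); enqueue [2]
  #5 pop 4: in=⊥ → [-3,5] (no change)
  #6 pop 2: in=[-6,5] → [-6,6] (was [-4,6]); enqueue []

Fixpoint:
  val[0] = [-2,1]
  val[1] = [-5,6]
  val[2] = [-6,6]
  val[3] = [-6,4]
  val[4] = [-3,5]

[-6,6]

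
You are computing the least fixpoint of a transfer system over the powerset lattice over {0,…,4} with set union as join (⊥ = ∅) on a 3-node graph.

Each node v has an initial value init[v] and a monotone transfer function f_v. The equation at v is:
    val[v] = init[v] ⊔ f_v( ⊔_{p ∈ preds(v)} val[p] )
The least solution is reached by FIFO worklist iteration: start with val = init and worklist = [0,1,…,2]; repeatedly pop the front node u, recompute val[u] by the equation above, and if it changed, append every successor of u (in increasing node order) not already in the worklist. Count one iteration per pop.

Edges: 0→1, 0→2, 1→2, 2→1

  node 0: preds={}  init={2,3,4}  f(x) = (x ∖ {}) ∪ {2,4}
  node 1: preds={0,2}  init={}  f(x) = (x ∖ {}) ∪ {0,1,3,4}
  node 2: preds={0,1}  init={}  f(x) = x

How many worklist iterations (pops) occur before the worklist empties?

Iteration log — 4 steps:
  step 1. node 0  ⊔preds={}  new={2,3,4}  stable
  step 2. node 1  ⊔preds={2,3,4}  new={0,1,2,3,4}  old={}  +wl: 
  step 3. node 2  ⊔preds={0,1,2,3,4}  new={0,1,2,3,4}  old={}  +wl: 1
  step 4. node 1  ⊔preds={0,1,2,3,4}  new={0,1,2,3,4}  stable

Least fixpoint reached:
  node 0: {2,3,4}
  node 1: {0,1,2,3,4}
  node 2: {0,1,2,3,4}

4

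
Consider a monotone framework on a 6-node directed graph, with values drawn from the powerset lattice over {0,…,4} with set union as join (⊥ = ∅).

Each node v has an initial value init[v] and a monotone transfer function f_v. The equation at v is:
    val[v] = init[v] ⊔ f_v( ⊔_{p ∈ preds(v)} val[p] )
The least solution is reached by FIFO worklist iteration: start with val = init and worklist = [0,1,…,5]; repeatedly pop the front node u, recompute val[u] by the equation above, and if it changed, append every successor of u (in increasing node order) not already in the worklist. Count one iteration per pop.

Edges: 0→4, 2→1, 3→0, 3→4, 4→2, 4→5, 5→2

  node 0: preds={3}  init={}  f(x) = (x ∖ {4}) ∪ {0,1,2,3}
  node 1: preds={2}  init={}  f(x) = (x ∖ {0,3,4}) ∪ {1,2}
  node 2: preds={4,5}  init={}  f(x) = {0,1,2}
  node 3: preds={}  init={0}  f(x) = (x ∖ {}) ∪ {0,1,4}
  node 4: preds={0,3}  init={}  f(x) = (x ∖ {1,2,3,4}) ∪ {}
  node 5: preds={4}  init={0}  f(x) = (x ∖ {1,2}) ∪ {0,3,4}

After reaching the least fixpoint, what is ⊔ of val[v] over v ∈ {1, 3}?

{0,1,2,4}

Worklist (9 pops):
  #1 pop 0: in={0} → {0,1,2,3} (was {}); enqueue []
  #2 pop 1: in={} → {1,2} (was {}); enqueue []
  #3 pop 2: in={0} → {0,1,2} (was {}); enqueue [1]
  #4 pop 3: in={} → {0,1,4} (was {0}); enqueue [0]
  #5 pop 4: in={0,1,2,3,4} → {0} (was {}); enqueue [2]
  #6 pop 5: in={0} → {0,3,4} (was {0}); enqueue []
  #7 pop 1: in={0,1,2} → {1,2} (no change)
  #8 pop 0: in={0,1,4} → {0,1,2,3} (no change)
  #9 pop 2: in={0,3,4} → {0,1,2} (no change)

Fixpoint:
  val[0] = {0,1,2,3}
  val[1] = {1,2}
  val[2] = {0,1,2}
  val[3] = {0,1,4}
  val[4] = {0}
  val[5] = {0,3,4}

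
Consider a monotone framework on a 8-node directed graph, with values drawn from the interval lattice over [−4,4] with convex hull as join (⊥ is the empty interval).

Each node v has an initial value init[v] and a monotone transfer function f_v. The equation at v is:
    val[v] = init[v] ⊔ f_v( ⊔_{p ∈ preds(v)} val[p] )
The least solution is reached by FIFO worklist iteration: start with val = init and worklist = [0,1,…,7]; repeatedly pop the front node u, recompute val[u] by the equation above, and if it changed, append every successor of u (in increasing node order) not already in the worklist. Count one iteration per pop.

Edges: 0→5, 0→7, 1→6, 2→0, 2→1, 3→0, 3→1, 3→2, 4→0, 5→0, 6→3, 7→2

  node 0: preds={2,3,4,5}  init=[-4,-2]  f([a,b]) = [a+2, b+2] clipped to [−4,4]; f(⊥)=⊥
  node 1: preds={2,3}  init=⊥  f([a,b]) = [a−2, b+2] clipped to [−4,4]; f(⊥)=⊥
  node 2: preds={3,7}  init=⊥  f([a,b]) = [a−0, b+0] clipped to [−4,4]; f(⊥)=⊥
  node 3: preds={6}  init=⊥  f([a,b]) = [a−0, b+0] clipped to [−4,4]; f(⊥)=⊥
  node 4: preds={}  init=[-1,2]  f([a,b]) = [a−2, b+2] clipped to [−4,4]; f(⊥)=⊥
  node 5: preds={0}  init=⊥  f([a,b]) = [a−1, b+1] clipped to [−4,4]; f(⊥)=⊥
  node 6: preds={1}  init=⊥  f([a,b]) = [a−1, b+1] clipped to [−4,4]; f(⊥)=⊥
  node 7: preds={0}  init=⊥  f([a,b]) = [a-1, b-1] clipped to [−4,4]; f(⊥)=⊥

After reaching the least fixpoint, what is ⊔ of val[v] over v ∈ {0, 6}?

[-4,4]

Iteration log — 19 steps:
  step 1. node 0  ⊔preds=[-1,2]  new=[-4,4]  old=[-4,-2]  +wl: 
  step 2. node 1  ⊔preds=⊥  new=⊥  stable
  step 3. node 2  ⊔preds=⊥  new=⊥  stable
  step 4. node 3  ⊔preds=⊥  new=⊥  stable
  step 5. node 4  ⊔preds=⊥  new=[-1,2]  stable
  step 6. node 5  ⊔preds=[-4,4]  new=[-4,4]  old=⊥  +wl: 0
  step 7. node 6  ⊔preds=⊥  new=⊥  stable
  step 8. node 7  ⊔preds=[-4,4]  new=[-4,3]  old=⊥  +wl: 2
  step 9. node 0  ⊔preds=[-4,4]  new=[-4,4]  stable
  step 10. node 2  ⊔preds=[-4,3]  new=[-4,3]  old=⊥  +wl: 0,1
  step 11. node 0  ⊔preds=[-4,4]  new=[-4,4]  stable
  step 12. node 1  ⊔preds=[-4,3]  new=[-4,4]  old=⊥  +wl: 6
  step 13. node 6  ⊔preds=[-4,4]  new=[-4,4]  old=⊥  +wl: 3
  step 14. node 3  ⊔preds=[-4,4]  new=[-4,4]  old=⊥  +wl: 0,1,2
  step 15. node 0  ⊔preds=[-4,4]  new=[-4,4]  stable
  step 16. node 1  ⊔preds=[-4,4]  new=[-4,4]  stable
  step 17. node 2  ⊔preds=[-4,4]  new=[-4,4]  old=[-4,3]  +wl: 0,1
  step 18. node 0  ⊔preds=[-4,4]  new=[-4,4]  stable
  step 19. node 1  ⊔preds=[-4,4]  new=[-4,4]  stable

Least fixpoint reached:
  node 0: [-4,4]
  node 1: [-4,4]
  node 2: [-4,4]
  node 3: [-4,4]
  node 4: [-1,2]
  node 5: [-4,4]
  node 6: [-4,4]
  node 7: [-4,3]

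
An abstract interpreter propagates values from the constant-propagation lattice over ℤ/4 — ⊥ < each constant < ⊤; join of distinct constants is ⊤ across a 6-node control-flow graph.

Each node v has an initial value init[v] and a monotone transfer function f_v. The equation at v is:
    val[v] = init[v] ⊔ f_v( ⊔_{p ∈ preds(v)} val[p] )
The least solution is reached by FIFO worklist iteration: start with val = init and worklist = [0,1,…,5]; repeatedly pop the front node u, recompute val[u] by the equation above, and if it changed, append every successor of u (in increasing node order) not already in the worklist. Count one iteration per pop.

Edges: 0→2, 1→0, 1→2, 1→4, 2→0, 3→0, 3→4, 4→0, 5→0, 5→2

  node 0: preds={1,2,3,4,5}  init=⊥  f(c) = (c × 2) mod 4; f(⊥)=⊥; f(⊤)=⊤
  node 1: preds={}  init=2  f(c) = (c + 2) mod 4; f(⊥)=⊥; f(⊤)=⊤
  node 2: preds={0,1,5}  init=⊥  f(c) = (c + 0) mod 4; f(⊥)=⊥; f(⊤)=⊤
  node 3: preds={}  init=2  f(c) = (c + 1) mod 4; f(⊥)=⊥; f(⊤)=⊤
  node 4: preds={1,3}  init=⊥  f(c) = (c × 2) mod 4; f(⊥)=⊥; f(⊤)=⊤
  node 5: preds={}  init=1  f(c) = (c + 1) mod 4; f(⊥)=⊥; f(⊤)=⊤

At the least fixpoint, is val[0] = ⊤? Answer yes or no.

Worklist (7 pops):
  #1 pop 0: in=⊤ → ⊤ (was ⊥); enqueue []
  #2 pop 1: in=⊥ → 2 (no change)
  #3 pop 2: in=⊤ → ⊤ (was ⊥); enqueue [0]
  #4 pop 3: in=⊥ → 2 (no change)
  #5 pop 4: in=2 → 0 (was ⊥); enqueue []
  #6 pop 5: in=⊥ → 1 (no change)
  #7 pop 0: in=⊤ → ⊤ (no change)

Fixpoint:
  val[0] = ⊤
  val[1] = 2
  val[2] = ⊤
  val[3] = 2
  val[4] = 0
  val[5] = 1

yes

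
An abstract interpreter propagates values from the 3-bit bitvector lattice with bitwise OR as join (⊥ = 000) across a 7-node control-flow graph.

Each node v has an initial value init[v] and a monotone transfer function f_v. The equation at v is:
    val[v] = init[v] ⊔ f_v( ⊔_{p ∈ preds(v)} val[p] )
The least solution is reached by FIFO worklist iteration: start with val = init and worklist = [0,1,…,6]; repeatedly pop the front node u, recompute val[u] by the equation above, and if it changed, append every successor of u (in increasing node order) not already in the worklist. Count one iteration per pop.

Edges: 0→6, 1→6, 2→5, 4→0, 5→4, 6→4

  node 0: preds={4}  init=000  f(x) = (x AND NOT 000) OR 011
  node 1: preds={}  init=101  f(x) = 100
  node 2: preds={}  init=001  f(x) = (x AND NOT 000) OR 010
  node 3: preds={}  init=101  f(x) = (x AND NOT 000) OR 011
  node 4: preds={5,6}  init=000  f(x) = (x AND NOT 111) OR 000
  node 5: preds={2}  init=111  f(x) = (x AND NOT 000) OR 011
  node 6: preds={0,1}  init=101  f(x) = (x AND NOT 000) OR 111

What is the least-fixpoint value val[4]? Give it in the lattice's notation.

000

Trace (8 dequeues):
  [1] u=0 | in 000 | out 011 | prev 000 | push {}
  [2] u=1 | in 000 | out 101 | ==
  [3] u=2 | in 000 | out 011 | prev 001 | push {}
  [4] u=3 | in 000 | out 111 | prev 101 | push {}
  [5] u=4 | in 111 | out 000 | ==
  [6] u=5 | in 011 | out 111 | ==
  [7] u=6 | in 111 | out 111 | prev 101 | push {4}
  [8] u=4 | in 111 | out 000 | ==

Converged values:
  [0] 011
  [1] 101
  [2] 011
  [3] 111
  [4] 000
  [5] 111
  [6] 111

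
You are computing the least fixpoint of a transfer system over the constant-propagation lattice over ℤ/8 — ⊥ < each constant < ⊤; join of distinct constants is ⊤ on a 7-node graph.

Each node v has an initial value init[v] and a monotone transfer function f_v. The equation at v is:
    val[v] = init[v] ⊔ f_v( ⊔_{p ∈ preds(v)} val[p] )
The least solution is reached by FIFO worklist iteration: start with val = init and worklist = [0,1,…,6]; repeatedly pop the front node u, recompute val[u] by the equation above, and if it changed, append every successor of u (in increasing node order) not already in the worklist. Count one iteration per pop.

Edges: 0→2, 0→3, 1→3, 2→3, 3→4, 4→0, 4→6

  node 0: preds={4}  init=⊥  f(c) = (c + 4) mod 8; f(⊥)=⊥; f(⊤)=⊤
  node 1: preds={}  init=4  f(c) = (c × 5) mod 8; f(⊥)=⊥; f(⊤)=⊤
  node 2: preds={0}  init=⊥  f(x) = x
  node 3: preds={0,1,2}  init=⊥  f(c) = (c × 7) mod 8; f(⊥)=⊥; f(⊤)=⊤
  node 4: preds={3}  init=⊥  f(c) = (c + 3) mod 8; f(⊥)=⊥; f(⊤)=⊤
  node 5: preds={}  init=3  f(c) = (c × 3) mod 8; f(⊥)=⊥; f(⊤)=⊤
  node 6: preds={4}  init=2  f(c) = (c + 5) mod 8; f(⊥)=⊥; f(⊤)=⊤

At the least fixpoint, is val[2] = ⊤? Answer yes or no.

yes

Iteration log — 15 steps:
  step 1. node 0  ⊔preds=⊥  new=⊥  stable
  step 2. node 1  ⊔preds=⊥  new=4  stable
  step 3. node 2  ⊔preds=⊥  new=⊥  stable
  step 4. node 3  ⊔preds=4  new=4  old=⊥  +wl: 
  step 5. node 4  ⊔preds=4  new=7  old=⊥  +wl: 0
  step 6. node 5  ⊔preds=⊥  new=3  stable
  step 7. node 6  ⊔preds=7  new=⊤  old=2  +wl: 
  step 8. node 0  ⊔preds=7  new=3  old=⊥  +wl: 2,3
  step 9. node 2  ⊔preds=3  new=3  old=⊥  +wl: 
  step 10. node 3  ⊔preds=⊤  new=⊤  old=4  +wl: 4
  step 11. node 4  ⊔preds=⊤  new=⊤  old=7  +wl: 0,6
  step 12. node 0  ⊔preds=⊤  new=⊤  old=3  +wl: 2,3
  step 13. node 6  ⊔preds=⊤  new=⊤  stable
  step 14. node 2  ⊔preds=⊤  new=⊤  old=3  +wl: 
  step 15. node 3  ⊔preds=⊤  new=⊤  stable

Least fixpoint reached:
  node 0: ⊤
  node 1: 4
  node 2: ⊤
  node 3: ⊤
  node 4: ⊤
  node 5: 3
  node 6: ⊤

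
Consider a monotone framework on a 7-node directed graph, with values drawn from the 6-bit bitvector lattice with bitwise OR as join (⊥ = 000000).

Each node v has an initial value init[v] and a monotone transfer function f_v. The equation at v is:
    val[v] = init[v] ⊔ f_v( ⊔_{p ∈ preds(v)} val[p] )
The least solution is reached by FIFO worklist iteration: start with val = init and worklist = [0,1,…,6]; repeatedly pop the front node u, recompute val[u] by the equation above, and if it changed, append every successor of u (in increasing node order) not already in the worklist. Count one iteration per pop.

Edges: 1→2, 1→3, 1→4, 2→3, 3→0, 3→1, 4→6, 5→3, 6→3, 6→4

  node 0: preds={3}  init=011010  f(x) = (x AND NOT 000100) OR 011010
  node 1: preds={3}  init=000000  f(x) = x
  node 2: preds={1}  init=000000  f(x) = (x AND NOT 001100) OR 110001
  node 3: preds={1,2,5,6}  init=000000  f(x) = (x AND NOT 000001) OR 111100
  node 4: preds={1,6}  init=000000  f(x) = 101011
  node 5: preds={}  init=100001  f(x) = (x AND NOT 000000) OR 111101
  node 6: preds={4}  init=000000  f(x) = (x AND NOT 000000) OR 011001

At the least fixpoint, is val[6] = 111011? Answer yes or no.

Worklist (17 pops):
  #1 pop 0: in=000000 → 011010 (no change)
  #2 pop 1: in=000000 → 000000 (no change)
  #3 pop 2: in=000000 → 110001 (was 000000); enqueue []
  #4 pop 3: in=110001 → 111100 (was 000000); enqueue [0,1]
  #5 pop 4: in=000000 → 101011 (was 000000); enqueue []
  #6 pop 5: in=000000 → 111101 (was 100001); enqueue [3]
  #7 pop 6: in=101011 → 111011 (was 000000); enqueue [4]
  #8 pop 0: in=111100 → 111010 (was 011010); enqueue []
  #9 pop 1: in=111100 → 111100 (was 000000); enqueue [2]
  #10 pop 3: in=111111 → 111110 (was 111100); enqueue [0,1]
  #11 pop 4: in=111111 → 101011 (no change)
  #12 pop 2: in=111100 → 110001 (no change)
  #13 pop 0: in=111110 → 111010 (no change)
  #14 pop 1: in=111110 → 111110 (was 111100); enqueue [2,3,4]
  #15 pop 2: in=111110 → 110011 (was 110001); enqueue []
  #16 pop 3: in=111111 → 111110 (no change)
  #17 pop 4: in=111111 → 101011 (no change)

Fixpoint:
  val[0] = 111010
  val[1] = 111110
  val[2] = 110011
  val[3] = 111110
  val[4] = 101011
  val[5] = 111101
  val[6] = 111011

yes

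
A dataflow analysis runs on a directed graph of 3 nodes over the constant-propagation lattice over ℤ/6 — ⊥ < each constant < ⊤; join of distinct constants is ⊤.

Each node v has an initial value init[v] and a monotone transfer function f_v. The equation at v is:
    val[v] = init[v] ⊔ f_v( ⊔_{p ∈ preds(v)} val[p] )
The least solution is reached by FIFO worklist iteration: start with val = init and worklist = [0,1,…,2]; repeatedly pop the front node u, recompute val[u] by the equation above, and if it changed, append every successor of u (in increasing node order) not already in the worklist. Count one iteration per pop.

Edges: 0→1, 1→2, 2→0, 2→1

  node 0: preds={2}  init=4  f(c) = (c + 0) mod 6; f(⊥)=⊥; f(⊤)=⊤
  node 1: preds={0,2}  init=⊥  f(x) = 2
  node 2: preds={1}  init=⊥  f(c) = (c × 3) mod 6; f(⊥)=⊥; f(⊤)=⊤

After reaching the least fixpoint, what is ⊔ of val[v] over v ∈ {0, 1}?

⊤

Trace (5 dequeues):
  [1] u=0 | in ⊥ | out 4 | ==
  [2] u=1 | in 4 | out 2 | prev ⊥ | push {}
  [3] u=2 | in 2 | out 0 | prev ⊥ | push {0,1}
  [4] u=0 | in 0 | out ⊤ | prev 4 | push {}
  [5] u=1 | in ⊤ | out 2 | ==

Converged values:
  [0] ⊤
  [1] 2
  [2] 0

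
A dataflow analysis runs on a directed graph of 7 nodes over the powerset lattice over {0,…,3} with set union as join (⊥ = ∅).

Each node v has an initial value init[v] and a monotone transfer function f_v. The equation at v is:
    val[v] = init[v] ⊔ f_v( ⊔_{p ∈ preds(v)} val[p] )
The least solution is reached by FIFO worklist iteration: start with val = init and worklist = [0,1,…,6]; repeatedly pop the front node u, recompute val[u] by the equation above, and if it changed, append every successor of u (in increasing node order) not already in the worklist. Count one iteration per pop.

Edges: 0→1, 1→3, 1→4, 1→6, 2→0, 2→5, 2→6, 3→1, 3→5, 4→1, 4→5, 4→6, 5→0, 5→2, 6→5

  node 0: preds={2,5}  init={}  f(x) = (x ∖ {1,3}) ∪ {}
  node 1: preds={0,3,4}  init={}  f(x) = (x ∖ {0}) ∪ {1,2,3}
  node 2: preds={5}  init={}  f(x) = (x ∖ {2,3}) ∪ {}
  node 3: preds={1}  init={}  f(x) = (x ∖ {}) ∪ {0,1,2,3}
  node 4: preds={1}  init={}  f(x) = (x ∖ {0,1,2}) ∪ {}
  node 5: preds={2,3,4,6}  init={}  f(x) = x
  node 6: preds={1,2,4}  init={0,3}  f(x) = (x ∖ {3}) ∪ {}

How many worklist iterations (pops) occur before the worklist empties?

Iteration log — 14 steps:
  step 1. node 0  ⊔preds={}  new={}  stable
  step 2. node 1  ⊔preds={}  new={1,2,3}  old={}  +wl: 
  step 3. node 2  ⊔preds={}  new={}  stable
  step 4. node 3  ⊔preds={1,2,3}  new={0,1,2,3}  old={}  +wl: 1
  step 5. node 4  ⊔preds={1,2,3}  new={3}  old={}  +wl: 
  step 6. node 5  ⊔preds={0,1,2,3}  new={0,1,2,3}  old={}  +wl: 0,2
  step 7. node 6  ⊔preds={1,2,3}  new={0,1,2,3}  old={0,3}  +wl: 5
  step 8. node 1  ⊔preds={0,1,2,3}  new={1,2,3}  stable
  step 9. node 0  ⊔preds={0,1,2,3}  new={0,2}  old={}  +wl: 1
  step 10. node 2  ⊔preds={0,1,2,3}  new={0,1}  old={}  +wl: 0,6
  step 11. node 5  ⊔preds={0,1,2,3}  new={0,1,2,3}  stable
  step 12. node 1  ⊔preds={0,1,2,3}  new={1,2,3}  stable
  step 13. node 0  ⊔preds={0,1,2,3}  new={0,2}  stable
  step 14. node 6  ⊔preds={0,1,2,3}  new={0,1,2,3}  stable

Least fixpoint reached:
  node 0: {0,2}
  node 1: {1,2,3}
  node 2: {0,1}
  node 3: {0,1,2,3}
  node 4: {3}
  node 5: {0,1,2,3}
  node 6: {0,1,2,3}

14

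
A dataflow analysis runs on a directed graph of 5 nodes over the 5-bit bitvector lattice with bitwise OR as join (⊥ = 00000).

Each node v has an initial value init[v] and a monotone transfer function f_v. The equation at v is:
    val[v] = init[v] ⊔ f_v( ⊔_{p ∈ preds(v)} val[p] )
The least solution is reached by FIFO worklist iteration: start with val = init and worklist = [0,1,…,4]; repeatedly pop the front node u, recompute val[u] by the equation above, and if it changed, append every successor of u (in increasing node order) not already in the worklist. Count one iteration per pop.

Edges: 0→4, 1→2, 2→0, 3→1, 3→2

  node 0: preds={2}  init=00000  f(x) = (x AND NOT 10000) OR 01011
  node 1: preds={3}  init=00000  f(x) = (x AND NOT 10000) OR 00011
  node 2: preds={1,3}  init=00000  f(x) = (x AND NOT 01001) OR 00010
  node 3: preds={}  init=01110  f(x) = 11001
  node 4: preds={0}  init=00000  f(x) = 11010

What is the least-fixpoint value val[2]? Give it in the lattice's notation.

10110

Iteration log — 10 steps:
  step 1. node 0  ⊔preds=00000  new=01011  old=00000  +wl: 
  step 2. node 1  ⊔preds=01110  new=01111  old=00000  +wl: 
  step 3. node 2  ⊔preds=01111  new=00110  old=00000  +wl: 0
  step 4. node 3  ⊔preds=00000  new=11111  old=01110  +wl: 1,2
  step 5. node 4  ⊔preds=01011  new=11010  old=00000  +wl: 
  step 6. node 0  ⊔preds=00110  new=01111  old=01011  +wl: 4
  step 7. node 1  ⊔preds=11111  new=01111  stable
  step 8. node 2  ⊔preds=11111  new=10110  old=00110  +wl: 0
  step 9. node 4  ⊔preds=01111  new=11010  stable
  step 10. node 0  ⊔preds=10110  new=01111  stable

Least fixpoint reached:
  node 0: 01111
  node 1: 01111
  node 2: 10110
  node 3: 11111
  node 4: 11010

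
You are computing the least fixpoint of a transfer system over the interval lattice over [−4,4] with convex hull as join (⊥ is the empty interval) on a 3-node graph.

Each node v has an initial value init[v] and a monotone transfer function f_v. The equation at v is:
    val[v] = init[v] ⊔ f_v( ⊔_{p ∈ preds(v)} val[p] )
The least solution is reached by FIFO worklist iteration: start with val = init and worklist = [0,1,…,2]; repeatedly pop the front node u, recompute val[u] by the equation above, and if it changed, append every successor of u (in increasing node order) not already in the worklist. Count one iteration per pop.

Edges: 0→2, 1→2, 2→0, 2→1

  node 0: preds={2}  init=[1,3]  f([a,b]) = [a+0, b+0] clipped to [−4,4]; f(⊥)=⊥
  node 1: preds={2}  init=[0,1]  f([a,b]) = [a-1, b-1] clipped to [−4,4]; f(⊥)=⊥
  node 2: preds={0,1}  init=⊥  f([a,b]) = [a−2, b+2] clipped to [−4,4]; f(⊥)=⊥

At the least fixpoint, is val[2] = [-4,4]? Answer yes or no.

yes

Iteration log — 9 steps:
  step 1. node 0  ⊔preds=⊥  new=[1,3]  stable
  step 2. node 1  ⊔preds=⊥  new=[0,1]  stable
  step 3. node 2  ⊔preds=[0,3]  new=[-2,4]  old=⊥  +wl: 0,1
  step 4. node 0  ⊔preds=[-2,4]  new=[-2,4]  old=[1,3]  +wl: 2
  step 5. node 1  ⊔preds=[-2,4]  new=[-3,3]  old=[0,1]  +wl: 
  step 6. node 2  ⊔preds=[-3,4]  new=[-4,4]  old=[-2,4]  +wl: 0,1
  step 7. node 0  ⊔preds=[-4,4]  new=[-4,4]  old=[-2,4]  +wl: 2
  step 8. node 1  ⊔preds=[-4,4]  new=[-4,3]  old=[-3,3]  +wl: 
  step 9. node 2  ⊔preds=[-4,4]  new=[-4,4]  stable

Least fixpoint reached:
  node 0: [-4,4]
  node 1: [-4,3]
  node 2: [-4,4]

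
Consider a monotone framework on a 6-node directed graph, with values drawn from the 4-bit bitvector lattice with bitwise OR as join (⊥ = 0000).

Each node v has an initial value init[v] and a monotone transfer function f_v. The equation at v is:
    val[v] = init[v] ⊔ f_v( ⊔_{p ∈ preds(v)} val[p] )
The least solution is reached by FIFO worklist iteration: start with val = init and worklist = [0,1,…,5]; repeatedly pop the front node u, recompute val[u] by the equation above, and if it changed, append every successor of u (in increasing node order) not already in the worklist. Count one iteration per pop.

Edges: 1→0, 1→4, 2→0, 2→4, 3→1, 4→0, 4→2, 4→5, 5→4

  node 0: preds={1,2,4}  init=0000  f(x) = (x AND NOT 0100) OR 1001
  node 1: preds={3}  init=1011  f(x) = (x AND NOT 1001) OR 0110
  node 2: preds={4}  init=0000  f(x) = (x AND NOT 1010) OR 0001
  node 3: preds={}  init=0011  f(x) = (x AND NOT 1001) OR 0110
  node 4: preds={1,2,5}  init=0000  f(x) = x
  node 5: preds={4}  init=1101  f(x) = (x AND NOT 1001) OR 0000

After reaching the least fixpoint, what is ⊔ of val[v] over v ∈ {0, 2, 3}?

1111

Trace (11 dequeues):
  [1] u=0 | in 1011 | out 1011 | prev 0000 | push {}
  [2] u=1 | in 0011 | out 1111 | prev 1011 | push {0}
  [3] u=2 | in 0000 | out 0001 | prev 0000 | push {}
  [4] u=3 | in 0000 | out 0111 | prev 0011 | push {1}
  [5] u=4 | in 1111 | out 1111 | prev 0000 | push {2}
  [6] u=5 | in 1111 | out 1111 | prev 1101 | push {4}
  [7] u=0 | in 1111 | out 1011 | ==
  [8] u=1 | in 0111 | out 1111 | ==
  [9] u=2 | in 1111 | out 0101 | prev 0001 | push {0}
  [10] u=4 | in 1111 | out 1111 | ==
  [11] u=0 | in 1111 | out 1011 | ==

Converged values:
  [0] 1011
  [1] 1111
  [2] 0101
  [3] 0111
  [4] 1111
  [5] 1111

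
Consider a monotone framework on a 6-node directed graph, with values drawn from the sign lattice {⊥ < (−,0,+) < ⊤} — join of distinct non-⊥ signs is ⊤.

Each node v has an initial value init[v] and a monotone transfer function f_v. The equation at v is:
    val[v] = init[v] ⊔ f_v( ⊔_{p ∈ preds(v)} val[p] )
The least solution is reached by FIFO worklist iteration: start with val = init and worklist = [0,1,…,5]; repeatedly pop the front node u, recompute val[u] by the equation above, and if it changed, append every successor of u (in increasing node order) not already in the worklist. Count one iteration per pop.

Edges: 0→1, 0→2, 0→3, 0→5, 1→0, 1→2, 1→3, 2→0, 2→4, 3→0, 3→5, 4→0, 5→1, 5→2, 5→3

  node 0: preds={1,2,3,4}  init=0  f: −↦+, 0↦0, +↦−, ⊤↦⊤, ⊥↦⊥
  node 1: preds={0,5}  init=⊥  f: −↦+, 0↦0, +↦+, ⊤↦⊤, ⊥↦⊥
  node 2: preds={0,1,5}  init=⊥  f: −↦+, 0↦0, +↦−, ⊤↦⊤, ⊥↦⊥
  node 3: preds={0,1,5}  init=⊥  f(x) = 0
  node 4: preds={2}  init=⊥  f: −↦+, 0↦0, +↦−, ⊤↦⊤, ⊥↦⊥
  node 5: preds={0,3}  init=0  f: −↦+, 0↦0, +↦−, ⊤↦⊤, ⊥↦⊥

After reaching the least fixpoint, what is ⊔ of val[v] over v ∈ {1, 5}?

Trace (7 dequeues):
  [1] u=0 | in ⊥ | out 0 | ==
  [2] u=1 | in 0 | out 0 | prev ⊥ | push {0}
  [3] u=2 | in 0 | out 0 | prev ⊥ | push {}
  [4] u=3 | in 0 | out 0 | prev ⊥ | push {}
  [5] u=4 | in 0 | out 0 | prev ⊥ | push {}
  [6] u=5 | in 0 | out 0 | ==
  [7] u=0 | in 0 | out 0 | ==

Converged values:
  [0] 0
  [1] 0
  [2] 0
  [3] 0
  [4] 0
  [5] 0

0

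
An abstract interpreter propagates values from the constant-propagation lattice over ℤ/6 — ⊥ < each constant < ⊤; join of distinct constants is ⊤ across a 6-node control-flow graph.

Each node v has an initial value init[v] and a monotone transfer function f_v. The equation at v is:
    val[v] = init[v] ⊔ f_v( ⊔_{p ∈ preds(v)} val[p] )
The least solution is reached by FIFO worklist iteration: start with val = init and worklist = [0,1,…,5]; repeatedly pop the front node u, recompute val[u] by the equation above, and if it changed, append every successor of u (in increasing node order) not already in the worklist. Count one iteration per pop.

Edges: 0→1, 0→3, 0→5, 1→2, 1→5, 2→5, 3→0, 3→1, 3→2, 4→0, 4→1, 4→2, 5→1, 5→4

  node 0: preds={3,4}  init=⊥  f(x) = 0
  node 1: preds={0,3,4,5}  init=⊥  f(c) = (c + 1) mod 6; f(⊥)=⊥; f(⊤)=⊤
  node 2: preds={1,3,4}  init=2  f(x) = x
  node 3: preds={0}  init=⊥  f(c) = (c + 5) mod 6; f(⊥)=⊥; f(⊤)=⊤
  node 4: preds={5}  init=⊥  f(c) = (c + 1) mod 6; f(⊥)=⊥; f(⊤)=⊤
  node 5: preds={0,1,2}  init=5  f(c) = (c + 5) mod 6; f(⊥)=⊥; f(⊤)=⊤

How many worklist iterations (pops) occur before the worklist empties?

Iteration log — 13 steps:
  step 1. node 0  ⊔preds=⊥  new=0  old=⊥  +wl: 
  step 2. node 1  ⊔preds=⊤  new=⊤  old=⊥  +wl: 
  step 3. node 2  ⊔preds=⊤  new=⊤  old=2  +wl: 
  step 4. node 3  ⊔preds=0  new=5  old=⊥  +wl: 0,1,2
  step 5. node 4  ⊔preds=5  new=0  old=⊥  +wl: 
  step 6. node 5  ⊔preds=⊤  new=⊤  old=5  +wl: 4
  step 7. node 0  ⊔preds=⊤  new=0  stable
  step 8. node 1  ⊔preds=⊤  new=⊤  stable
  step 9. node 2  ⊔preds=⊤  new=⊤  stable
  step 10. node 4  ⊔preds=⊤  new=⊤  old=0  +wl: 0,1,2
  step 11. node 0  ⊔preds=⊤  new=0  stable
  step 12. node 1  ⊔preds=⊤  new=⊤  stable
  step 13. node 2  ⊔preds=⊤  new=⊤  stable

Least fixpoint reached:
  node 0: 0
  node 1: ⊤
  node 2: ⊤
  node 3: 5
  node 4: ⊤
  node 5: ⊤

13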